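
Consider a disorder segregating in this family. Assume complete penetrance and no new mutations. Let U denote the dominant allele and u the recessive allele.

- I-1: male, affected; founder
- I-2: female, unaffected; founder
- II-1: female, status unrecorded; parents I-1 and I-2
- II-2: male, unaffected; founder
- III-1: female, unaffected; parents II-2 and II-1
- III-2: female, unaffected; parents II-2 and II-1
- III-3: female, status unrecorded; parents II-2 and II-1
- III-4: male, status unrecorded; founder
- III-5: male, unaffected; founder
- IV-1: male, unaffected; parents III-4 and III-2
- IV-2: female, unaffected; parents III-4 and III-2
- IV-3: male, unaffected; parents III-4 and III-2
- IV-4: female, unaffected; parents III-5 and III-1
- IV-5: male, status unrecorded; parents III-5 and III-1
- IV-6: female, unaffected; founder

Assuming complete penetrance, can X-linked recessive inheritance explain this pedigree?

Yes

A consistent assignment under X-linked recessive exists: I-1 X^u Y, I-2 X^U X^U, II-1 X^U X^u, II-2 X^U Y, III-1 X^U X^U, III-2 X^U X^U, III-3 X^U X^U, III-4 X^U Y, III-5 X^U Y, IV-1 X^U Y, IV-2 X^U X^U, IV-3 X^U Y, IV-4 X^U X^U, IV-5 X^U Y, IV-6 X^U X^U.
In this assignment every recorded phenotype matches its genotype and every non-founder's genotype is obtainable from its parents' genotypes, so the pedigree is consistent.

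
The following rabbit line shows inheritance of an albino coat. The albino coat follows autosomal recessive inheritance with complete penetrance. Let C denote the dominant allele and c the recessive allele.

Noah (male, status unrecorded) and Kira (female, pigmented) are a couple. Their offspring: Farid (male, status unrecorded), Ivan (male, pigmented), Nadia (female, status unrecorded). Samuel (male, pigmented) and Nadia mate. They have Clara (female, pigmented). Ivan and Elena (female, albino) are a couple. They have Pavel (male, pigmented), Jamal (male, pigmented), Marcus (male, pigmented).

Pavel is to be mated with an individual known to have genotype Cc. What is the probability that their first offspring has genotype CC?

1/4

Pavel is pigmented so carries C and received c from Elena (cc), so Pavel is Cc.
The cross gives 1/4 CC : 1/2 Cc : 1/4 cc, so P(offspring has genotype CC) = 1/4.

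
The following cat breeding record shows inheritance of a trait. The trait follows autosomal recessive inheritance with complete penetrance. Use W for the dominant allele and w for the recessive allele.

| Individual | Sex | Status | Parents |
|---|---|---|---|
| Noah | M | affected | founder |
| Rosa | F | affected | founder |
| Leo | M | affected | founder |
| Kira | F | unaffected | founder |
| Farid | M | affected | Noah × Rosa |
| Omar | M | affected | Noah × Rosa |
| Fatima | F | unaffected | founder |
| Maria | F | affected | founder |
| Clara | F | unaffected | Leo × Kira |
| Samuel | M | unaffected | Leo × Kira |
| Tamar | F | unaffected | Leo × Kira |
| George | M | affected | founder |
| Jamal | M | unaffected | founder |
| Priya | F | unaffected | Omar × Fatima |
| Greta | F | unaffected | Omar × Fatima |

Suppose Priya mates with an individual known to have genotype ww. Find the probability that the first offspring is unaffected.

Priya is unaffected so carries W and received w from Omar (ww), so Priya is Ww.
The cross gives 1/2 Ww : 1/2 ww, so P(offspring is unaffected) = 1/2.

1/2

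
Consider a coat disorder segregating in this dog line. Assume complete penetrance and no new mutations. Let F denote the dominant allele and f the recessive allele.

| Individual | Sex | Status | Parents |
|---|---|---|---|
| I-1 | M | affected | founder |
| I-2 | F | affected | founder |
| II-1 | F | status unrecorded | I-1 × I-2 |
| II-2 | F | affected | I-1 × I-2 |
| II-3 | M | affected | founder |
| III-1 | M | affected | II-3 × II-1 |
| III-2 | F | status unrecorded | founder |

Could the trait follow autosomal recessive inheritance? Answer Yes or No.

A consistent assignment under autosomal recessive exists: I-1 ff, I-2 ff, II-1 ff, II-2 ff, II-3 ff, III-1 ff, III-2 FF.
In this assignment every recorded phenotype matches its genotype and every non-founder's genotype is obtainable from its parents' genotypes, so the pedigree is consistent.

Yes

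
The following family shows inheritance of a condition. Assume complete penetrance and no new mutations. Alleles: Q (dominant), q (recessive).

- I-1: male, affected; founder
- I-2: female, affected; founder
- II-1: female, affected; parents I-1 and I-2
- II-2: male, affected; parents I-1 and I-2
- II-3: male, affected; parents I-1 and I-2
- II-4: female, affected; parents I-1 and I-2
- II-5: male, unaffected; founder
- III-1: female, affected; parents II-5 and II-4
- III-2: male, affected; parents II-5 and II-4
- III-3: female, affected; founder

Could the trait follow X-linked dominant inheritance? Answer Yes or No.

Yes

A consistent assignment under X-linked dominant exists: I-1 X^Q Y, I-2 X^Q X^Q, II-1 X^Q X^Q, II-2 X^Q Y, II-3 X^Q Y, II-4 X^Q X^Q, II-5 X^q Y, III-1 X^Q X^q, III-2 X^Q Y, III-3 X^Q X^Q.
In this assignment every recorded phenotype matches its genotype and every non-founder's genotype is obtainable from its parents' genotypes, so the pedigree is consistent.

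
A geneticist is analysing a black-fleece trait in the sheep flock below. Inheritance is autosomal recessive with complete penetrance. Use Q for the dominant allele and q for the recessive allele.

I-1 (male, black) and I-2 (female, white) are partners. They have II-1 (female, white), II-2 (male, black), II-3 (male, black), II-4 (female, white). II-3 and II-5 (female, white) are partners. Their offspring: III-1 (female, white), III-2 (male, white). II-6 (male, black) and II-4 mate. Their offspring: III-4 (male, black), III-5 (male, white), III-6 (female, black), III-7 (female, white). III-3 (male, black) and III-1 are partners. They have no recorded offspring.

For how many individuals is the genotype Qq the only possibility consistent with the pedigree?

Obligate heterozygotes: I-2 is white so carries Q and passed q to II-2 (qq), so I-2 is Qq; II-1 is white so carries Q and received q from I-1 (qq), so II-1 is Qq; II-4 is white so carries Q and received q from I-1 (qq), so II-4 is Qq; III-1 is white so carries Q and received q from II-3 (qq), so III-1 is Qq; III-2 is white so carries Q and received q from II-3 (qq), so III-2 is Qq; III-5 is white so carries Q and received q from II-6 (qq), so III-5 is Qq; III-7 is white so carries Q and received q from II-6 (qq), so III-7 is Qq.
Every other individual is either homozygous by phenotype or has at least one consistent homozygous assignment, so the count is 7.

7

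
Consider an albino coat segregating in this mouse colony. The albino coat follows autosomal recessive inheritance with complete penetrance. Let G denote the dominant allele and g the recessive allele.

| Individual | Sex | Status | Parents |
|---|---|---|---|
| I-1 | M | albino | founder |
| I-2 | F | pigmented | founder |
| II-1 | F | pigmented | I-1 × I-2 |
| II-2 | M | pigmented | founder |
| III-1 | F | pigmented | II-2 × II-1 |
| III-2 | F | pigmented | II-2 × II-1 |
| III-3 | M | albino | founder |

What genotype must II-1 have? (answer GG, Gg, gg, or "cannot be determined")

From phenotype alone, II-1 is GG or Gg.
II-1 is pigmented so carries G and received g from I-1 (gg), so II-1 is Gg.

Gg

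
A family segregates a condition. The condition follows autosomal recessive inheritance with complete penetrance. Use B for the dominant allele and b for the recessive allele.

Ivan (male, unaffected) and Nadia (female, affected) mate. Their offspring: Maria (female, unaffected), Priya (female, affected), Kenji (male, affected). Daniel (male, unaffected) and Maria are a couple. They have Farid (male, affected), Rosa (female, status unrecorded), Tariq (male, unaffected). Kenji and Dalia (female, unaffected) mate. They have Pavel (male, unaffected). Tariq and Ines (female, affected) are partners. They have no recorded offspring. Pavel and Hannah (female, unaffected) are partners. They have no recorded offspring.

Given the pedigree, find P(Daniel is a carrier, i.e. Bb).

Daniel is unaffected so carries B and passed b to Farid (bb), so Daniel is Bb, giving P(Bb) = 1.

1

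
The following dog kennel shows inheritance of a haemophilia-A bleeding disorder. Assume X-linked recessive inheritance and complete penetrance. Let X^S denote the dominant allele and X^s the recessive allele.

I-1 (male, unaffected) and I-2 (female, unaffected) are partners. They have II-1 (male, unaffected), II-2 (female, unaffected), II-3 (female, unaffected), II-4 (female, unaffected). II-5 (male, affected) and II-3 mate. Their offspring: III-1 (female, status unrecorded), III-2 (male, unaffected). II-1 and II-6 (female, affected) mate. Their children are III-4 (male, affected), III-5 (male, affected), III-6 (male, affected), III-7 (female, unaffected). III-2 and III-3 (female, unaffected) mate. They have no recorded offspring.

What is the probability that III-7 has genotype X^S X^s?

III-7 is unaffected so carries S and received s from II-6 (X^s X^s), so III-7 is X^S X^s, giving P(X^S X^s) = 1.

1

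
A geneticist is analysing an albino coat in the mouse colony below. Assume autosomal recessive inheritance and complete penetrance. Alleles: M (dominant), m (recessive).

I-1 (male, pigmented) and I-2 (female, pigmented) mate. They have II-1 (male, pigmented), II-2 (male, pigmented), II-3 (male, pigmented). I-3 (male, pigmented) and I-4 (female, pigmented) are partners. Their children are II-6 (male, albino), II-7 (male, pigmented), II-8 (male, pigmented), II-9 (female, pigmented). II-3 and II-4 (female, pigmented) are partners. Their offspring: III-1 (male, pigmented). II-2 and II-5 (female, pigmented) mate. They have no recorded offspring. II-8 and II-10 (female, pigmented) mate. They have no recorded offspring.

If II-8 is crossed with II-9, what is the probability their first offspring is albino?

I-3 is pigmented so carries M and passed m to II-6 (mm), so I-3 is Mm.
I-4 is pigmented so carries M and passed m to II-6 (mm), so I-4 is Mm.
II-8 is a pigmented offspring of I-3 (Mm) × I-4 (Mm), whose cross gives 1/4 MM : 1/2 Mm : 1/4 mm; conditioning on being pigmented, II-8 is MM with probability 1/3, Mm with probability 2/3.
II-9 is a pigmented offspring of I-3 (Mm) × I-4 (Mm), whose cross gives 1/4 MM : 1/2 Mm : 1/4 mm; conditioning on being pigmented, II-9 is MM with probability 1/3, Mm with probability 2/3.
Summing over parental genotype combinations, P(offspring is albino) = 4/9·1/4 = 1/9.

1/9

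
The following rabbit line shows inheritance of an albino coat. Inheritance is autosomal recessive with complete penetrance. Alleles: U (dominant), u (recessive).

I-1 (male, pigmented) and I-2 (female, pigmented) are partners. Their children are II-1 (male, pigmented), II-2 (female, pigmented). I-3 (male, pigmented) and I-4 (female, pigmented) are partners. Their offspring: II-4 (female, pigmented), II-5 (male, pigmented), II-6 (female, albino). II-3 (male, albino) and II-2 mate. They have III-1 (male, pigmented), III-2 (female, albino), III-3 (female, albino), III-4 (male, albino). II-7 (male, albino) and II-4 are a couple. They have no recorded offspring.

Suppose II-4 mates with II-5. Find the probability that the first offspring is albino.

1/9

I-3 is pigmented so carries U and passed u to II-6 (uu), so I-3 is Uu.
I-4 is pigmented so carries U and passed u to II-6 (uu), so I-4 is Uu.
II-4 is a pigmented offspring of I-3 (Uu) × I-4 (Uu), whose cross gives 1/4 UU : 1/2 Uu : 1/4 uu; conditioning on being pigmented, II-4 is UU with probability 1/3, Uu with probability 2/3.
II-5 is a pigmented offspring of I-3 (Uu) × I-4 (Uu), whose cross gives 1/4 UU : 1/2 Uu : 1/4 uu; conditioning on being pigmented, II-5 is UU with probability 1/3, Uu with probability 2/3.
Summing over parental genotype combinations, P(offspring is albino) = 4/9·1/4 = 1/9.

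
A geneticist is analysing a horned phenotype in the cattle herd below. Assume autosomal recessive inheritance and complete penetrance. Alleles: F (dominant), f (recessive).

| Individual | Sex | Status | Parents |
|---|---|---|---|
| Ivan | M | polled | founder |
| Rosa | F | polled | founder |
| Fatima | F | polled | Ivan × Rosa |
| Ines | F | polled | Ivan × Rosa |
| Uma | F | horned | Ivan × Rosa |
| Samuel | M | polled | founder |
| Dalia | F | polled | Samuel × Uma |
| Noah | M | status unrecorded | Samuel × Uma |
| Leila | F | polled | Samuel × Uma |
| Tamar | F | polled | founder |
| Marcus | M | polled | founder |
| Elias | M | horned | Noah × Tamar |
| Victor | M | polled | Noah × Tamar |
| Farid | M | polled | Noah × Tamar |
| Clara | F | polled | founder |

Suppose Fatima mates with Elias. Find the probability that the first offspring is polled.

2/3

Ivan is polled so carries F and passed f to Uma (ff), so Ivan is Ff.
Rosa is polled so carries F and passed f to Uma (ff), so Rosa is Ff.
Fatima is a polled offspring of Ivan (Ff) × Rosa (Ff), whose cross gives 1/4 FF : 1/2 Ff : 1/4 ff; conditioning on being polled, Fatima is FF with probability 1/3, Ff with probability 2/3.
Elias is horned, so Elias is ff.
Summing over parental genotype combinations, P(offspring is polled) = 1/3·1 + 2/3·1/2 = 2/3.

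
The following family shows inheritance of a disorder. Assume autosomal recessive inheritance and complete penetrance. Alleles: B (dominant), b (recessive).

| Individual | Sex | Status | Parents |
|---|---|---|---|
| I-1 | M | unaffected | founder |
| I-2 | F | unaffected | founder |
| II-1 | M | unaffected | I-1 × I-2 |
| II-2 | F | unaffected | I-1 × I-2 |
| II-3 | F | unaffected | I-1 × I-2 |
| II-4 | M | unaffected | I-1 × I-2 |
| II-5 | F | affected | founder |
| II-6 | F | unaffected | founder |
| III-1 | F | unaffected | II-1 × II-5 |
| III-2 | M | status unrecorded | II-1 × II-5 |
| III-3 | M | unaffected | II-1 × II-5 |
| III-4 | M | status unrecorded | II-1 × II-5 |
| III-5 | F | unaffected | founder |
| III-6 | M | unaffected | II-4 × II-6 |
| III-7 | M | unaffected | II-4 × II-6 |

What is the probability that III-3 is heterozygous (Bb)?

1

III-3 is unaffected so carries B and received b from II-5 (bb), so III-3 is Bb, giving P(Bb) = 1.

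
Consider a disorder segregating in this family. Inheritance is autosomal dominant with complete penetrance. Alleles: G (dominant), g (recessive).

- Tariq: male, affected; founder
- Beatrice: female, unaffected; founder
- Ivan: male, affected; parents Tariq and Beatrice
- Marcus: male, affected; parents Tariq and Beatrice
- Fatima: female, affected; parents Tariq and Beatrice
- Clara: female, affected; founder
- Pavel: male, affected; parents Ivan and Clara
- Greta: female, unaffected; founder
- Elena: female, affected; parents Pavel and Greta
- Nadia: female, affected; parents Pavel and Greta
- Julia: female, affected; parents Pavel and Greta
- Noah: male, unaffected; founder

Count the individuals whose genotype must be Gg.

Obligate heterozygotes: Ivan is affected so carries G and received g from Beatrice (gg), so Ivan is Gg; Marcus is affected so carries G and received g from Beatrice (gg), so Marcus is Gg; Fatima is affected so carries G and received g from Beatrice (gg), so Fatima is Gg; Elena is affected so carries G and received g from Greta (gg), so Elena is Gg; Nadia is affected so carries G and received g from Greta (gg), so Nadia is Gg; Julia is affected so carries G and received g from Greta (gg), so Julia is Gg.
Every other individual is either homozygous by phenotype or has at least one consistent homozygous assignment, so the count is 6.

6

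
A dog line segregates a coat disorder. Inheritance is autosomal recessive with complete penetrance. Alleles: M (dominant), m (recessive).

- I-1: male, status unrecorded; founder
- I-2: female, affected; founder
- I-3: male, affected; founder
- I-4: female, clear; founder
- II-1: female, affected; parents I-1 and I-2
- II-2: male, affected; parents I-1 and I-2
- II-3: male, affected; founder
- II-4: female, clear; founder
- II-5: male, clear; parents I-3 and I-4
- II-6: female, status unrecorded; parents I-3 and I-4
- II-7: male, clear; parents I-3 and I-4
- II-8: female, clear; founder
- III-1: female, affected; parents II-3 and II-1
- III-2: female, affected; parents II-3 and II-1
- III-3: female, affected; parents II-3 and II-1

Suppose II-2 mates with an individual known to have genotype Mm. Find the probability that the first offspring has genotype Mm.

II-2 is affected, so II-2 is mm.
The cross gives 1/2 Mm : 1/2 mm, so P(offspring has genotype Mm) = 1/2.

1/2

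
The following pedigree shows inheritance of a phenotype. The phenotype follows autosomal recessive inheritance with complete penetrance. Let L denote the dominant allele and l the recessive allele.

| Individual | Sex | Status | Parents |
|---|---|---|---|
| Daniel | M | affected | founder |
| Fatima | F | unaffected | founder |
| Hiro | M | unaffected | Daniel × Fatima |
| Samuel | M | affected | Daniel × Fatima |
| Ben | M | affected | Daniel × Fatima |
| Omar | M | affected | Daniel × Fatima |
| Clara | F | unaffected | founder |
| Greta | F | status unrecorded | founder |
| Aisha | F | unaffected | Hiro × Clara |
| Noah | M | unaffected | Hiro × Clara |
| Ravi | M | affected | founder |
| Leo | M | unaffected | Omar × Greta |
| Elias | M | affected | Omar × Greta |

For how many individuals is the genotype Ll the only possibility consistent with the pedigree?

Obligate heterozygotes: Fatima is unaffected so carries L and passed l to Samuel (ll), so Fatima is Ll; Hiro is unaffected so carries L and received l from Daniel (ll), so Hiro is Ll; Greta passed L to Leo (Ll, whose l came from Omar) and passed l to Elias (ll), so Greta is Ll; Leo is unaffected so carries L and received l from Omar (ll), so Leo is Ll.
Every other individual is either homozygous by phenotype or has at least one consistent homozygous assignment, so the count is 4.

4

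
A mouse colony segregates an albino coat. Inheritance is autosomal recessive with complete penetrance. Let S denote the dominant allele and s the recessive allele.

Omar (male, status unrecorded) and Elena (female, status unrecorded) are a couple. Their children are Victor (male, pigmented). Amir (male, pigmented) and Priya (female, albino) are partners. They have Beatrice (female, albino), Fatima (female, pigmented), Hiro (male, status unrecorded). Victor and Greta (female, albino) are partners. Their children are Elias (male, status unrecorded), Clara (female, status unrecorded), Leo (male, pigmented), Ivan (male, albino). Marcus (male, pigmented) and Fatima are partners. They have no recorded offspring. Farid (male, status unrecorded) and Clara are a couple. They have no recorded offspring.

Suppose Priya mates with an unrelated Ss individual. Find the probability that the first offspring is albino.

1/2

Priya is albino, so Priya is ss.
The cross gives 1/2 Ss : 1/2 ss, so P(offspring is albino) = 1/2.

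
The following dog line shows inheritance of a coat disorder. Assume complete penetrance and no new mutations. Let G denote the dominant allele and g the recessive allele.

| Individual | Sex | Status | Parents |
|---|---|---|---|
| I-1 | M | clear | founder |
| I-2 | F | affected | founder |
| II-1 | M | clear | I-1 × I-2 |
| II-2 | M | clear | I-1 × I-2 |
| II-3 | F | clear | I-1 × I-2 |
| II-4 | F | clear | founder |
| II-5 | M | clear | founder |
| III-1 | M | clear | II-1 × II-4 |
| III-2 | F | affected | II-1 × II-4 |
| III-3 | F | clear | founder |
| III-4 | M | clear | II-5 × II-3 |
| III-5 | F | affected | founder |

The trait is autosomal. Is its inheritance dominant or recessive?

II-1 and II-4 are both clear yet have an affected child III-2. Under dominance, an affected child requires at least one affected parent, so the trait cannot be dominant.

recessive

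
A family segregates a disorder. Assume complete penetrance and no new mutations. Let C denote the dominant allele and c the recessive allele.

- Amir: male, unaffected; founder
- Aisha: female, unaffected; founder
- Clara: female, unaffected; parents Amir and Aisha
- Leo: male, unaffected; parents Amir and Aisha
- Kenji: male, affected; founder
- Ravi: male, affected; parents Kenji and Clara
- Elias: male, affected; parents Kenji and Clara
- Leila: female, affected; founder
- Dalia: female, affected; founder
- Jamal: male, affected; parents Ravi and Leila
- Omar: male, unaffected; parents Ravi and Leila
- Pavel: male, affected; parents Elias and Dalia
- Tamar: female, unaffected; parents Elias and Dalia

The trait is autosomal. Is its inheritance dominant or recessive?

dominant

Ravi and Leila are both affected yet have an unaffected child Omar. Under a recessive model two affected parents are homozygous and every child would be affected, so the trait cannot be recessive.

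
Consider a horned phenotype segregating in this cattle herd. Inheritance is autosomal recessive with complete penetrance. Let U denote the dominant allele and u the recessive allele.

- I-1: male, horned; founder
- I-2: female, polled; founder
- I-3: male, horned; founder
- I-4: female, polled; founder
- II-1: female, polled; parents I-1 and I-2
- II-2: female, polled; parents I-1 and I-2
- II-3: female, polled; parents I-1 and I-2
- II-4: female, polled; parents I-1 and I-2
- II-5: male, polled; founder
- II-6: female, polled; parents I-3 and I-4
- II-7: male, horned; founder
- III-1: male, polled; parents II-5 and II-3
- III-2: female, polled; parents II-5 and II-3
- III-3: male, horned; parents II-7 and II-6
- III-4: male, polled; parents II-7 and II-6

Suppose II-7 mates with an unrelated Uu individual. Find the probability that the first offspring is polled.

1/2

II-7 is horned, so II-7 is uu.
The cross gives 1/2 Uu : 1/2 uu, so P(offspring is polled) = 1/2.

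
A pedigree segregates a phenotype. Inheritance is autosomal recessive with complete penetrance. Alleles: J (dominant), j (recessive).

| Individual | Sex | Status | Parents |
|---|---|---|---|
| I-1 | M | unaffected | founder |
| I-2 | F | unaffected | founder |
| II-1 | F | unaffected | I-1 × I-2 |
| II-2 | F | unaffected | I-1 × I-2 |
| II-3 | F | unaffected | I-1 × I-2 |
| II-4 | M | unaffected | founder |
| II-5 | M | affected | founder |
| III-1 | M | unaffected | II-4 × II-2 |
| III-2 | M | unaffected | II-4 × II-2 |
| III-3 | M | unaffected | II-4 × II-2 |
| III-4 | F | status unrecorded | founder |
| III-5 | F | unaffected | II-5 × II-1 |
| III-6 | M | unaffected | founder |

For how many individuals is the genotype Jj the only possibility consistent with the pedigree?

Obligate heterozygotes: III-5 is unaffected so carries J and received j from II-5 (jj), so III-5 is Jj.
Every other individual is either homozygous by phenotype or has at least one consistent homozygous assignment, so the count is 1.

1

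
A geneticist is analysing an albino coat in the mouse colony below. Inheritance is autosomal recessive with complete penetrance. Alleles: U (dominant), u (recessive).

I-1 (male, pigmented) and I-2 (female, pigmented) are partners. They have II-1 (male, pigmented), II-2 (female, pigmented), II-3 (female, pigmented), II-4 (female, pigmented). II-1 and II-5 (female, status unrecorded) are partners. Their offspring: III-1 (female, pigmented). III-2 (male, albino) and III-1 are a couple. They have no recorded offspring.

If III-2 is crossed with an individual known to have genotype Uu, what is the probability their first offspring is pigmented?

1/2

III-2 is albino, so III-2 is uu.
The cross gives 1/2 Uu : 1/2 uu, so P(offspring is pigmented) = 1/2.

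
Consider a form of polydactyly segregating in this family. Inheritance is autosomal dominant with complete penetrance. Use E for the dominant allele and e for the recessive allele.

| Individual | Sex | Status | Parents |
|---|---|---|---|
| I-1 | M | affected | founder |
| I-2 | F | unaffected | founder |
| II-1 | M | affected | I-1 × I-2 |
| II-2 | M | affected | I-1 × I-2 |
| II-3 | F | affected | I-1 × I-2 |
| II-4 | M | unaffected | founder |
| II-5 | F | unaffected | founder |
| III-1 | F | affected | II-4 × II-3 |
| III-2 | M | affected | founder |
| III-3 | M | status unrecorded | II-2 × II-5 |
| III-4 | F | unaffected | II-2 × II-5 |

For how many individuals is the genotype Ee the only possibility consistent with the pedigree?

Obligate heterozygotes: II-1 is affected so carries E and received e from I-2 (ee), so II-1 is Ee; II-2 is affected so carries E and received e from I-2 (ee), so II-2 is Ee; II-3 is affected so carries E and received e from I-2 (ee), so II-3 is Ee; III-1 is affected so carries E and received e from II-4 (ee), so III-1 is Ee.
Every other individual is either homozygous by phenotype or has at least one consistent homozygous assignment, so the count is 4.

4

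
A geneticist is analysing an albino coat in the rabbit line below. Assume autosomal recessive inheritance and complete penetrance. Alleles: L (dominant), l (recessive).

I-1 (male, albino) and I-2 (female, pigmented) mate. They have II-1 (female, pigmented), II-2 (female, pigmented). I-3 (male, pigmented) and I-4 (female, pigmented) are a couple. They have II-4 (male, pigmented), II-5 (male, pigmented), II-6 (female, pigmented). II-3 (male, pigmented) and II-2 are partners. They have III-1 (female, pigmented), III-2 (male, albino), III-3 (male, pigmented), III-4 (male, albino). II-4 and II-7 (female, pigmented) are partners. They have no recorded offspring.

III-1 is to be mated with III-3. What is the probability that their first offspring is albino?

1/9

II-3 is pigmented so carries L and passed l to III-2 (ll), so II-3 is Ll.
II-2 is pigmented so carries L and received l from I-1 (ll), so II-2 is Ll.
III-1 is a pigmented offspring of II-3 (Ll) × II-2 (Ll), whose cross gives 1/4 LL : 1/2 Ll : 1/4 ll; conditioning on being pigmented, III-1 is LL with probability 1/3, Ll with probability 2/3.
III-3 is a pigmented offspring of II-3 (Ll) × II-2 (Ll), whose cross gives 1/4 LL : 1/2 Ll : 1/4 ll; conditioning on being pigmented, III-3 is LL with probability 1/3, Ll with probability 2/3.
Summing over parental genotype combinations, P(offspring is albino) = 4/9·1/4 = 1/9.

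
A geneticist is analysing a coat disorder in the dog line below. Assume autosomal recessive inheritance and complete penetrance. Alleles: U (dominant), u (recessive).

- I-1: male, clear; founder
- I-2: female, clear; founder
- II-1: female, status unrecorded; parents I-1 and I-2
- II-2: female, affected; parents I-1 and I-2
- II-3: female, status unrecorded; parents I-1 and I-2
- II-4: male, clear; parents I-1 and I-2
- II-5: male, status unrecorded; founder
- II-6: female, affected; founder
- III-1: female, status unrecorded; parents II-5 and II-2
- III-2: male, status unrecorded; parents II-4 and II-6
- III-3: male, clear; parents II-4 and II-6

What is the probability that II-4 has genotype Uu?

1/2

I-1 is clear so carries U and passed u to II-2 (uu), so I-1 is Uu.
I-2 is clear so carries U and passed u to II-2 (uu), so I-2 is Uu.
Their cross gives offspring ratios 1/4 UU : 1/2 Uu : 1/4 uu. Conditioning on II-4 being clear, P(Uu) = 1/2 / 3/4 = 2/3 before taking II-4's own offspring into account.
II-6 is affected, so II-6 is uu.
Now use II-4's offspring. Probability of each recorded status — clear son III-3: 1/2 if II-4 is Uu, 1 if UU. (III-2: equally likely either way, so uninformative.)
Bayes: P(Uu) = 2/3·1/2 / (2/3·1/2 + 1/3·1) = 1/2.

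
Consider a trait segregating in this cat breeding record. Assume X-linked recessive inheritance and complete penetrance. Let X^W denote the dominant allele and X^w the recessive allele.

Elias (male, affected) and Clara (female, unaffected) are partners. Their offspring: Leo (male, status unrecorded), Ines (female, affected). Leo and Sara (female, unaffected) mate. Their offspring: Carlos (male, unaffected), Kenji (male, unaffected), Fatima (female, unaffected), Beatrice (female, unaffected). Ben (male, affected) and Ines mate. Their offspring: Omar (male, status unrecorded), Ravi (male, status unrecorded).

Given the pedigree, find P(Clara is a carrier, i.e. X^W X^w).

Clara is unaffected so carries W and passed w to Ines (X^w X^w), so Clara is X^W X^w, giving P(X^W X^w) = 1.

1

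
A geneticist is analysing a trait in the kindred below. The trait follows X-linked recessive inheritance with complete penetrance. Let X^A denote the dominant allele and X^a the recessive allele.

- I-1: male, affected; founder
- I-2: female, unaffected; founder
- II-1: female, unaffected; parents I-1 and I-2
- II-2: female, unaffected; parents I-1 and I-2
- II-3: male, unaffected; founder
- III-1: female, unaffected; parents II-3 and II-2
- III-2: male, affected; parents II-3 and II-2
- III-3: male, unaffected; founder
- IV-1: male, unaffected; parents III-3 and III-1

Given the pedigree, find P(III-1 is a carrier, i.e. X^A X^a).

1/3

II-3 is unaffected, so II-3 is X^A Y.
II-2 is unaffected so carries A and received a from I-1 (X^a Y), so II-2 is X^A X^a.
Their cross gives offspring ratios 1/2 X^A X^A : 1/2 X^A X^a. Conditioning on III-1 being unaffected, P(X^A X^a) = 1/2 / 1 = 1/2 before taking III-1's own offspring into account.
III-3 is unaffected, so III-3 is X^A Y.
Now use III-1's offspring. Probability of each recorded status — unaffected son IV-1: 1/2 if III-1 is X^A X^a, 1 if X^A X^A.
Bayes: P(X^A X^a) = 1/2·1/2 / (1/2·1/2 + 1/2·1) = 1/3.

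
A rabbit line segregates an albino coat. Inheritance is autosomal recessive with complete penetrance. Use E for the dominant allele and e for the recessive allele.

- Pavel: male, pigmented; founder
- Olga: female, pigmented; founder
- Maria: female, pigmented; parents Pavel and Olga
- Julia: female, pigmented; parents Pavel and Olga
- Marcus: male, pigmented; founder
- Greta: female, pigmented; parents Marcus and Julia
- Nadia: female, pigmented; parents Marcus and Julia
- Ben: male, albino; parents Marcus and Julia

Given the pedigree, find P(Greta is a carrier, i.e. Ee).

Marcus is pigmented so carries E and passed e to Ben (ee), so Marcus is Ee.
Julia is pigmented so carries E and passed e to Ben (ee), so Julia is Ee.
Their cross gives offspring ratios 1/4 EE : 1/2 Ee : 1/4 ee. Conditioning on Greta being pigmented, P(Ee) = 1/2 / 3/4 = 2/3.

2/3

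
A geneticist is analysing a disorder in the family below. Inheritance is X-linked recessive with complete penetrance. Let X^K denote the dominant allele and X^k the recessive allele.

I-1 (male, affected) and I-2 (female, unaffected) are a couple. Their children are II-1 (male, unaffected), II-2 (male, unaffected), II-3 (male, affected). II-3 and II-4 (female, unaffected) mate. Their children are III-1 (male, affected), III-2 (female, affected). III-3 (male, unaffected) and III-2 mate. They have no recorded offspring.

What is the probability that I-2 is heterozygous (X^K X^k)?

I-2 is unaffected so carries K and passed k to II-3 (X^k Y), so I-2 is X^K X^k, giving P(X^K X^k) = 1.

1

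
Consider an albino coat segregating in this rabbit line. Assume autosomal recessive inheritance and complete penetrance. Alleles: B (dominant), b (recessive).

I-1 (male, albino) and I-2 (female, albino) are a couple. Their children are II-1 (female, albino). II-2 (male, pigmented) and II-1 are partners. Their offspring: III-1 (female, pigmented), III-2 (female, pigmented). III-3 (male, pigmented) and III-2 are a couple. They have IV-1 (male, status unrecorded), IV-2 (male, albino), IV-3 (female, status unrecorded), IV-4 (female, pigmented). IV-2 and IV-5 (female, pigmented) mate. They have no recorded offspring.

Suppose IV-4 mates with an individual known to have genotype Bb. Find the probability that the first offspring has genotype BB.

1/3

III-3 is pigmented so carries B and passed b to IV-2 (bb), so III-3 is Bb.
III-2 is pigmented so carries B and received b from II-1 (bb), so III-2 is Bb.
IV-4 is a pigmented offspring of III-3 (Bb) × III-2 (Bb), whose cross gives 1/4 BB : 1/2 Bb : 1/4 bb; conditioning on being pigmented, IV-4 is BB with probability 1/3, Bb with probability 2/3.
Summing over parental genotype combinations, P(offspring has genotype BB) = 1/3·1/2 + 2/3·1/4 = 1/3.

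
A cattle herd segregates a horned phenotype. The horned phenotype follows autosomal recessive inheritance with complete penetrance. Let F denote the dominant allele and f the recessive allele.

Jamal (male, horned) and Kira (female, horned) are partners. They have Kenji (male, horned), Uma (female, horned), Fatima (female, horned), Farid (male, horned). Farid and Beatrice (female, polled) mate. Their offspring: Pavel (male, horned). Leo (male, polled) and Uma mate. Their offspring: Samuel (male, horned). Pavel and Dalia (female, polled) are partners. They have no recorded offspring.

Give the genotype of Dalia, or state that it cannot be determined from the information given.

Dalia's phenotype allows FF or Ff, and no parent or child forces a single allele at both positions; consistent genotype assignments exist with Dalia as FF or Ff.

cannot be determined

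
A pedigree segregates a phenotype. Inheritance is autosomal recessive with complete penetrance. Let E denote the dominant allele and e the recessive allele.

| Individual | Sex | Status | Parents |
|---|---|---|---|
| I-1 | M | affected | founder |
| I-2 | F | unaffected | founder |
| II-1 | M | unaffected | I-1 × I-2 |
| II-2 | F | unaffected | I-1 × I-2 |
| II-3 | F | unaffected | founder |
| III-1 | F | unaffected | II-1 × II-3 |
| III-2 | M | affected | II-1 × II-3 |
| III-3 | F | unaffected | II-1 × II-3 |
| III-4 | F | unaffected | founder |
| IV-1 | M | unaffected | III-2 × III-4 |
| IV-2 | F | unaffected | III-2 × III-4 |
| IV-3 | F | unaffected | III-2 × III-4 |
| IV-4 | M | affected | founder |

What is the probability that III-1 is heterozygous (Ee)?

II-1 is unaffected so carries E and received e from I-1 (ee), so II-1 is Ee.
II-3 is unaffected so carries E and passed e to III-2 (ee), so II-3 is Ee.
Their cross gives offspring ratios 1/4 EE : 1/2 Ee : 1/4 ee. Conditioning on III-1 being unaffected, P(Ee) = 1/2 / 3/4 = 2/3.

2/3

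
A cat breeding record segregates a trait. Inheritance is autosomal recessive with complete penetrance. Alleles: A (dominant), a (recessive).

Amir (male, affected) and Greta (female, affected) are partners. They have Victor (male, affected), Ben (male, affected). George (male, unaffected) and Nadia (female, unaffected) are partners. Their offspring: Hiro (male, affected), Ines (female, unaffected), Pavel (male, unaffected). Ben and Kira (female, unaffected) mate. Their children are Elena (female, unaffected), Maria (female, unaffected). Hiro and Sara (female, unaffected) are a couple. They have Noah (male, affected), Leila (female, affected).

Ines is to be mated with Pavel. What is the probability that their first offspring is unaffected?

George is unaffected so carries A and passed a to Hiro (aa), so George is Aa.
Nadia is unaffected so carries A and passed a to Hiro (aa), so Nadia is Aa.
Ines is an unaffected offspring of George (Aa) × Nadia (Aa), whose cross gives 1/4 AA : 1/2 Aa : 1/4 aa; conditioning on being unaffected, Ines is AA with probability 1/3, Aa with probability 2/3.
Pavel is an unaffected offspring of George (Aa) × Nadia (Aa), whose cross gives 1/4 AA : 1/2 Aa : 1/4 aa; conditioning on being unaffected, Pavel is AA with probability 1/3, Aa with probability 2/3.
Summing over parental genotype combinations, P(offspring is unaffected) = 1/9·1 + 2/9·1 + 2/9·1 + 4/9·3/4 = 8/9.

8/9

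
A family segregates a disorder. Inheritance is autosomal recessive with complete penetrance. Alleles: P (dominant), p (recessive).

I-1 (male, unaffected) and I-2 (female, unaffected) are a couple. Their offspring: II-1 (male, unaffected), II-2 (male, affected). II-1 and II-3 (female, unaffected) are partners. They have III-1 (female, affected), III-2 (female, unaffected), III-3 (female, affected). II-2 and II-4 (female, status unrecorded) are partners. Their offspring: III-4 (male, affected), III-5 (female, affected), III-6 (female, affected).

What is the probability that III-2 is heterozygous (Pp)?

2/3

II-1 is unaffected so carries P and passed p to III-1 (pp), so II-1 is Pp.
II-3 is unaffected so carries P and passed p to III-1 (pp), so II-3 is Pp.
Their cross gives offspring ratios 1/4 PP : 1/2 Pp : 1/4 pp. Conditioning on III-2 being unaffected, P(Pp) = 1/2 / 3/4 = 2/3.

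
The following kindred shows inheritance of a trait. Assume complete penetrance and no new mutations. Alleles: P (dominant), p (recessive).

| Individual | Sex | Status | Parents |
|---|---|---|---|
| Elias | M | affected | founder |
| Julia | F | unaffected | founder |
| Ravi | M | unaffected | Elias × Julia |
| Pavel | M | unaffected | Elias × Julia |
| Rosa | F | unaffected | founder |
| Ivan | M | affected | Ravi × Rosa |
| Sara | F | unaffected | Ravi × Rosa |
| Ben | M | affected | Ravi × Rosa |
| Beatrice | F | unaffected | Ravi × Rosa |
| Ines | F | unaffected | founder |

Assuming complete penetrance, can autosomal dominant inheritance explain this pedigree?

Under autosomal dominant, Ivan (affected, male) cannot arise from Ravi (unaffected) × Rosa (unaffected).

No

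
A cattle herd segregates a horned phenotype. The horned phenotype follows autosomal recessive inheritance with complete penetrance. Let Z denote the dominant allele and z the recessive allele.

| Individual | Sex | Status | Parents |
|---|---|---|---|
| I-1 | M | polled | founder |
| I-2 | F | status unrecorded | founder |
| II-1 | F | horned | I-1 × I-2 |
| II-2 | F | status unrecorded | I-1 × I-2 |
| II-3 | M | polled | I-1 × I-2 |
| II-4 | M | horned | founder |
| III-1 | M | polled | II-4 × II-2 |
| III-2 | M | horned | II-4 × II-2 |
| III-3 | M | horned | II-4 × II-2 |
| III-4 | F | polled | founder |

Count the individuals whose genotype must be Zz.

Obligate heterozygotes: I-1 is polled so carries Z and passed z to II-1 (zz), so I-1 is Zz; II-2 passed Z to III-1 (Zz, whose z came from II-4) and passed z to III-2 (zz), so II-2 is Zz; III-1 is polled so carries Z and received z from II-4 (zz), so III-1 is Zz.
Every other individual is either homozygous by phenotype or has at least one consistent homozygous assignment, so the count is 3.

3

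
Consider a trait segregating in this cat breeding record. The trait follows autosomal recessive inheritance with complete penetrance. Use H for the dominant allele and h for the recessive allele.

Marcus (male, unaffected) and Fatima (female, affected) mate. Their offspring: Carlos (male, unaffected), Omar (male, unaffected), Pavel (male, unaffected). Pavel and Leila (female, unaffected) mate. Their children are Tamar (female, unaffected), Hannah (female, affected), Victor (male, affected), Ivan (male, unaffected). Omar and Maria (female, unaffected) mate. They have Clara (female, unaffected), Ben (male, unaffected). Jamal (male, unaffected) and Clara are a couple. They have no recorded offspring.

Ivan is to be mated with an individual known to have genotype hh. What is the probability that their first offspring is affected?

1/3

Pavel is unaffected so carries H and received h from Fatima (hh), so Pavel is Hh.
Leila is unaffected so carries H and passed h to Hannah (hh), so Leila is Hh.
Ivan is an unaffected offspring of Pavel (Hh) × Leila (Hh), whose cross gives 1/4 HH : 1/2 Hh : 1/4 hh; conditioning on being unaffected, Ivan is HH with probability 1/3, Hh with probability 2/3.
Summing over parental genotype combinations, P(offspring is affected) = 2/3·1/2 = 1/3.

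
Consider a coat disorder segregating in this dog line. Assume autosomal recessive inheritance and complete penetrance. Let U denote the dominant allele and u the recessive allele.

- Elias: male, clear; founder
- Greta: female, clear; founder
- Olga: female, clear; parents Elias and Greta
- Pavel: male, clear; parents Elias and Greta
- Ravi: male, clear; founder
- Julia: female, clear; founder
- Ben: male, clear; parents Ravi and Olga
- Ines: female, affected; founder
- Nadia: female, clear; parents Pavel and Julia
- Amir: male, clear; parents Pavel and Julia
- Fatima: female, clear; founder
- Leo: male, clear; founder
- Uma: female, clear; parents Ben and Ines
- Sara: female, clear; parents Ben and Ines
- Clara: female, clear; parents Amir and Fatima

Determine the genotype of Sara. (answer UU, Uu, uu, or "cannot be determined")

Uu

From phenotype alone, Sara is UU or Uu.
Sara is clear so carries U and received u from Ines (uu), so Sara is Uu.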